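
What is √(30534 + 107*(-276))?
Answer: √1002 ≈ 31.654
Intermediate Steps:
√(30534 + 107*(-276)) = √(30534 - 29532) = √1002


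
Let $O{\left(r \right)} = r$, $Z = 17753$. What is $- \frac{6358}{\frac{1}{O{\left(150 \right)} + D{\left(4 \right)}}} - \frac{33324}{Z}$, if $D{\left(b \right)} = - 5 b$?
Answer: $- \frac{14673597944}{17753} \approx -8.2654 \cdot 10^{5}$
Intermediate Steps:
$- \frac{6358}{\frac{1}{O{\left(150 \right)} + D{\left(4 \right)}}} - \frac{33324}{Z} = - \frac{6358}{\frac{1}{150 - 20}} - \frac{33324}{17753} = - \frac{6358}{\frac{1}{130}} - \frac{33324}{17753} = - 6358 \frac{1}{\frac{1}{130}} - \frac{33324}{17753} = \left(-6358\right) 130 - \frac{33324}{17753} = -826540 - \frac{33324}{17753} = - \frac{14673597944}{17753}$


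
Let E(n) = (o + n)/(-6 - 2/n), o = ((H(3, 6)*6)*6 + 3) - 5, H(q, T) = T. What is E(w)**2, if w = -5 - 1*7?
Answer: 1468944/1225 ≈ 1199.1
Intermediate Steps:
w = -12 (w = -5 - 7 = -12)
o = 214 (o = ((6*6)*6 + 3) - 5 = (36*6 + 3) - 5 = (216 + 3) - 5 = 219 - 5 = 214)
E(n) = (214 + n)/(-6 - 2/n)
E(w)**2 = (-1*(-12)*(214 - 12)/(2 + 6*(-12)))**2 = (-1*(-12)*202/(2 - 72))**2 = (-1*(-12)*202/(-70))**2 = (-1*(-12)*(-1/70)*202)**2 = (-1212/35)**2 = 1468944/1225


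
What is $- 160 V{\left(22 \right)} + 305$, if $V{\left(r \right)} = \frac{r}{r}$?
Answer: $145$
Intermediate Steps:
$V{\left(r \right)} = 1$
$- 160 V{\left(22 \right)} + 305 = \left(-160\right) 1 + 305 = -160 + 305 = 145$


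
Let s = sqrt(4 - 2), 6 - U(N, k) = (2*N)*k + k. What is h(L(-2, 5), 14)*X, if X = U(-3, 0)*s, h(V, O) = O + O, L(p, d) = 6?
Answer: 168*sqrt(2) ≈ 237.59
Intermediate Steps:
U(N, k) = 6 - k - 2*N*k (U(N, k) = 6 - ((2*N)*k + k) = 6 - (2*N*k + k) = 6 - (k + 2*N*k) = 6 + (-k - 2*N*k) = 6 - k - 2*N*k)
s = sqrt(2) ≈ 1.4142
h(V, O) = 2*O
X = 6*sqrt(2) (X = (6 - 1*0 - 2*(-3)*0)*sqrt(2) = (6 + 0 + 0)*sqrt(2) = 6*sqrt(2) ≈ 8.4853)
h(L(-2, 5), 14)*X = (2*14)*(6*sqrt(2)) = 28*(6*sqrt(2)) = 168*sqrt(2)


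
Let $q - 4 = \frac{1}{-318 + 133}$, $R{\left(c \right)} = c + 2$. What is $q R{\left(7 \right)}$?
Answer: $\frac{6651}{185} \approx 35.951$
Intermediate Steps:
$R{\left(c \right)} = 2 + c$
$q = \frac{739}{185}$ ($q = 4 + \frac{1}{-318 + 133} = 4 + \frac{1}{-185} = 4 - \frac{1}{185} = \frac{739}{185} \approx 3.9946$)
$q R{\left(7 \right)} = \frac{739 \left(2 + 7\right)}{185} = \frac{739}{185} \cdot 9 = \frac{6651}{185}$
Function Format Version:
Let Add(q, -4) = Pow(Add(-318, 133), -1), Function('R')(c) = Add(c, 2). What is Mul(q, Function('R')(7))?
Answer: Rational(6651, 185) ≈ 35.951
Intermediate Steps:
Function('R')(c) = Add(2, c)
q = Rational(739, 185) (q = Add(4, Pow(Add(-318, 133), -1)) = Add(4, Pow(-185, -1)) = Add(4, Rational(-1, 185)) = Rational(739, 185) ≈ 3.9946)
Mul(q, Function('R')(7)) = Mul(Rational(739, 185), Add(2, 7)) = Mul(Rational(739, 185), 9) = Rational(6651, 185)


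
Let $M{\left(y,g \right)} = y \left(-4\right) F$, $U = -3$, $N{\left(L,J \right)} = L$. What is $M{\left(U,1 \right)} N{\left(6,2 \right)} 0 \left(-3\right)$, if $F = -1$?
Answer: $0$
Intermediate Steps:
$M{\left(y,g \right)} = 4 y$ ($M{\left(y,g \right)} = y \left(-4\right) \left(-1\right) = - 4 y \left(-1\right) = 4 y$)
$M{\left(U,1 \right)} N{\left(6,2 \right)} 0 \left(-3\right) = 4 \left(-3\right) 6 \cdot 0 \left(-3\right) = \left(-12\right) 6 \cdot 0 = \left(-72\right) 0 = 0$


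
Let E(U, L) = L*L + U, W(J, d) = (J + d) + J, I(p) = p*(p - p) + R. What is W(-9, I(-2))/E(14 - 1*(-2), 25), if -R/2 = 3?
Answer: -24/641 ≈ -0.037441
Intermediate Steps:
R = -6 (R = -2*3 = -6)
I(p) = -6 (I(p) = p*(p - p) - 6 = p*0 - 6 = 0 - 6 = -6)
W(J, d) = d + 2*J
E(U, L) = U + L² (E(U, L) = L² + U = U + L²)
W(-9, I(-2))/E(14 - 1*(-2), 25) = (-6 + 2*(-9))/((14 - 1*(-2)) + 25²) = (-6 - 18)/((14 + 2) + 625) = -24/(16 + 625) = -24/641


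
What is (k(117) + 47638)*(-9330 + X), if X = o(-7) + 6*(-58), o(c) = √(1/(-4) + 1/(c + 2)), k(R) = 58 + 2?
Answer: -461621244 + 71547*I*√5/5 ≈ -4.6162e+8 + 31997.0*I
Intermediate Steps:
k(R) = 60
o(c) = √(-¼ + 1/(2 + c))
X = -348 + 3*I*√5/10 (X = √((2 - 1*(-7))/(2 - 7))/2 + 6*(-58) = √((2 + 7)/(-5))/2 - 348 = √(-⅕*9)/2 - 348 = √(-9/5)/2 - 348 = (3*I*√5/5)/2 - 348 = 3*I*√5/10 - 348 = -348 + 3*I*√5/10 ≈ -348.0 + 0.67082*I)
(k(117) + 47638)*(-9330 + X) = (60 + 47638)*(-9330 + (-348 + 3*I*√5/10)) = 47698*(-9678 + 3*I*√5/10) = -461621244 + 71547*I*√5/5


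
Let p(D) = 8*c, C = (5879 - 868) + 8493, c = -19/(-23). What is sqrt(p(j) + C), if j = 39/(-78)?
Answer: 2*sqrt(1786778)/23 ≈ 116.24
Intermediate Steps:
c = 19/23 (c = -19*(-1/23) = 19/23 ≈ 0.82609)
j = -1/2 (j = 39*(-1/78) = -1/2 ≈ -0.50000)
C = 13504 (C = 5011 + 8493 = 13504)
p(D) = 152/23 (p(D) = 8*(19/23) = 152/23)
sqrt(p(j) + C) = sqrt(152/23 + 13504) = sqrt(310744/23) = 2*sqrt(1786778)/23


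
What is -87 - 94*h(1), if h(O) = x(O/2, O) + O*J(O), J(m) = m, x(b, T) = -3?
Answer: 101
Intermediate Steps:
h(O) = -3 + O² (h(O) = -3 + O*O = -3 + O²)
-87 - 94*h(1) = -87 - 94*(-3 + 1²) = -87 - 94*(-3 + 1) = -87 - 94*(-2) = -87 + 188 = 101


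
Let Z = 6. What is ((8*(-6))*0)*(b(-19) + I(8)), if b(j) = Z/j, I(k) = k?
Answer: 0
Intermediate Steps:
b(j) = 6/j
((8*(-6))*0)*(b(-19) + I(8)) = ((8*(-6))*0)*(6/(-19) + 8) = (-48*0)*(6*(-1/19) + 8) = 0*(-6/19 + 8) = 0*(146/19) = 0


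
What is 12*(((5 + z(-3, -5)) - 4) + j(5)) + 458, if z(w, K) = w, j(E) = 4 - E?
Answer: 422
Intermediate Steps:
12*(((5 + z(-3, -5)) - 4) + j(5)) + 458 = 12*(((5 - 3) - 4) + (4 - 1*5)) + 458 = 12*((2 - 4) + (4 - 5)) + 458 = 12*(-2 - 1) + 458 = 12*(-3) + 458 = -36 + 458 = 422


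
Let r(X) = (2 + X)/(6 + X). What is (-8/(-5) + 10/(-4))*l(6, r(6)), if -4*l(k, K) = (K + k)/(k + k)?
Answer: 1/8 ≈ 0.12500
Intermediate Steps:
r(X) = (2 + X)/(6 + X)
l(k, K) = -(K + k)/(8*k) (l(k, K) = -(K + k)/(4*(k + k)) = -(K + k)/(4*(2*k)) = -(K + k)*1/(2*k)/4 = -(K + k)/(8*k))
(-8/(-5) + 10/(-4))*l(6, r(6)) = (-8/(-5) + 10/(-4))*((1/8)*(-(2 + 6)/(6 + 6) - 1*6)/6) = (-8*(-1/5) + 10*(-1/4))*((1/8)*(1/6)*(-8/12 - 6)) = (8/5 - 5/2)*((1/8)*(1/6)*(-8/12 - 6)) = -9*(-1*2/3 - 6)/(80*6) = -9*(-2/3 - 6)/(80*6) = -9*(-20)/(80*6*3) = -9/10*(-5/36) = 1/8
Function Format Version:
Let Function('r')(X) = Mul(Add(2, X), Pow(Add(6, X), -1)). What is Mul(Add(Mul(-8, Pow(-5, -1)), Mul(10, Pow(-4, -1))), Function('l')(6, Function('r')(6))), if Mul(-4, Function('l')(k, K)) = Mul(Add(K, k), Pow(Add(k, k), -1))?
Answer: Rational(1, 8) ≈ 0.12500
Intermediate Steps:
Function('r')(X) = Mul(Pow(Add(6, X), -1), Add(2, X))
Function('l')(k, K) = Mul(Rational(-1, 8), Pow(k, -1), Add(K, k)) (Function('l')(k, K) = Mul(Rational(-1, 4), Mul(Add(K, k), Pow(Add(k, k), -1))) = Mul(Rational(-1, 4), Mul(Add(K, k), Pow(Mul(2, k), -1))) = Mul(Rational(-1, 4), Mul(Add(K, k), Mul(Rational(1, 2), Pow(k, -1)))) = Mul(Rational(-1, 4), Mul(Rational(1, 2), Pow(k, -1), Add(K, k))) = Mul(Rational(-1, 8), Pow(k, -1), Add(K, k)))
Mul(Add(Mul(-8, Pow(-5, -1)), Mul(10, Pow(-4, -1))), Function('l')(6, Function('r')(6))) = Mul(Add(Mul(-8, Pow(-5, -1)), Mul(10, Pow(-4, -1))), Mul(Rational(1, 8), Pow(6, -1), Add(Mul(-1, Mul(Pow(Add(6, 6), -1), Add(2, 6))), Mul(-1, 6)))) = Mul(Add(Mul(-8, Rational(-1, 5)), Mul(10, Rational(-1, 4))), Mul(Rational(1, 8), Rational(1, 6), Add(Mul(-1, Mul(Pow(12, -1), 8)), -6))) = Mul(Add(Rational(8, 5), Rational(-5, 2)), Mul(Rational(1, 8), Rational(1, 6), Add(Mul(-1, Mul(Rational(1, 12), 8)), -6))) = Mul(Rational(-9, 10), Mul(Rational(1, 8), Rational(1, 6), Add(Mul(-1, Rational(2, 3)), -6))) = Mul(Rational(-9, 10), Mul(Rational(1, 8), Rational(1, 6), Add(Rational(-2, 3), -6))) = Mul(Rational(-9, 10), Mul(Rational(1, 8), Rational(1, 6), Rational(-20, 3))) = Mul(Rational(-9, 10), Rational(-5, 36)) = Rational(1, 8)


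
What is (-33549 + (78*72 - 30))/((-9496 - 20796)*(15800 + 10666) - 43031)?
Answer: 27963/801751103 ≈ 3.4877e-5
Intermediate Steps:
(-33549 + (78*72 - 30))/((-9496 - 20796)*(15800 + 10666) - 43031) = (-33549 + (5616 - 30))/(-30292*26466 - 43031) = (-33549 + 5586)/(-801708072 - 43031) = -27963/(-801751103) = -27963*(-1/801751103) = 27963/801751103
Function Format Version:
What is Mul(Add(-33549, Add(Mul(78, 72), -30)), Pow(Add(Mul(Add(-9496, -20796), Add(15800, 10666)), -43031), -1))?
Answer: Rational(27963, 801751103) ≈ 3.4877e-5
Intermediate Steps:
Mul(Add(-33549, Add(Mul(78, 72), -30)), Pow(Add(Mul(Add(-9496, -20796), Add(15800, 10666)), -43031), -1)) = Mul(Add(-33549, Add(5616, -30)), Pow(Add(Mul(-30292, 26466), -43031), -1)) = Mul(Add(-33549, 5586), Pow(Add(-801708072, -43031), -1)) = Mul(-27963, Pow(-801751103, -1)) = Mul(-27963, Rational(-1, 801751103)) = Rational(27963, 801751103)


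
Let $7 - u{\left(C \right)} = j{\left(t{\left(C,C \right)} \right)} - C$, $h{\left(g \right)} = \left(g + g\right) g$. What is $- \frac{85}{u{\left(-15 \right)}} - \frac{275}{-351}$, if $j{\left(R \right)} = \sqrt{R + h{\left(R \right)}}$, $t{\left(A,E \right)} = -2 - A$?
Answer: $- \frac{159755}{100737} + \frac{255 \sqrt{39}}{287} \approx 3.9628$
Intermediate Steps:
$h{\left(g \right)} = 2 g^{2}$ ($h{\left(g \right)} = 2 g g = 2 g^{2}$)
$j{\left(R \right)} = \sqrt{R + 2 R^{2}}$
$u{\left(C \right)} = 7 + C - \sqrt{\left(-3 - 2 C\right) \left(-2 - C\right)}$ ($u{\left(C \right)} = 7 - \left(\sqrt{\left(-2 - C\right) \left(1 + 2 \left(-2 - C\right)\right)} - C\right) = 7 - \left(\sqrt{\left(-2 - C\right) \left(1 - \left(4 + 2 C\right)\right)} - C\right) = 7 - \left(\sqrt{\left(-2 - C\right) \left(-3 - 2 C\right)} - C\right) = 7 - \left(\sqrt{\left(-3 - 2 C\right) \left(-2 - C\right)} - C\right) = 7 + \left(C - \sqrt{\left(-3 - 2 C\right) \left(-2 - C\right)}\right) = 7 + C - \sqrt{\left(-3 - 2 C\right) \left(-2 - C\right)}$)
$- \frac{85}{u{\left(-15 \right)}} - \frac{275}{-351} = - \frac{85}{7 - 15 - \sqrt{6 + 2 \left(-15\right)^{2} + 7 \left(-15\right)}} - \frac{275}{-351} = - \frac{85}{7 - 15 - \sqrt{6 + 2 \cdot 225 - 105}} - - \frac{275}{351} = - \frac{85}{7 - 15 - \sqrt{6 + 450 - 105}} + \frac{275}{351} = - \frac{85}{7 - 15 - \sqrt{351}} + \frac{275}{351} = - \frac{85}{7 - 15 - 3 \sqrt{39}} + \frac{275}{351} = - \frac{85}{-8 - 3 \sqrt{39}} + \frac{275}{351} = \frac{275}{351} - \frac{85}{-8 - 3 \sqrt{39}}$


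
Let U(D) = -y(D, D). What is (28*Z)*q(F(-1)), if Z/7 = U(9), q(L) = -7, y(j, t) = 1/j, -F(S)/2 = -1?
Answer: 1372/9 ≈ 152.44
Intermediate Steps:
F(S) = 2 (F(S) = -2*(-1) = 2)
y(j, t) = 1/j
U(D) = -1/D
Z = -7/9 (Z = 7*(-1/9) = -7/9 ≈ -0.77778)
(28*Z)*q(F(-1)) = (28*(-7/9))*(-7) = -196/9*(-7) = 1372/9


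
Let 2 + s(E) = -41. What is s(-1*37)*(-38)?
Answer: 1634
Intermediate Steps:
s(E) = -43 (s(E) = -2 - 41 = -43)
s(-1*37)*(-38) = -43*(-38) = 1634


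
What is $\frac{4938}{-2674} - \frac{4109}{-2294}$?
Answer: $- \frac{170153}{3067078} \approx -0.055477$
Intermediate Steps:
$\frac{4938}{-2674} - \frac{4109}{-2294} = 4938 \left(- \frac{1}{2674}\right) - - \frac{4109}{2294} = - \frac{2469}{1337} + \frac{4109}{2294} = - \frac{170153}{3067078}$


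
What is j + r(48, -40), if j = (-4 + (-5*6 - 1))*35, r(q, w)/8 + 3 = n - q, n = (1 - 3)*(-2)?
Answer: -1601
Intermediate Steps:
n = 4 (n = -2*(-2) = 4)
r(q, w) = 8 - 8*q (r(q, w) = -24 + 8*(4 - q) = -24 + (32 - 8*q) = 8 - 8*q)
j = -1225 (j = (-4 + (-30 - 1))*35 = (-4 - 31)*35 = -35*35 = -1225)
j + r(48, -40) = -1225 + (8 - 8*48) = -1225 + (8 - 384) = -1225 - 376 = -1601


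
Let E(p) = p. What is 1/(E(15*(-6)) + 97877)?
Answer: 1/97787 ≈ 1.0226e-5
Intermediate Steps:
1/(E(15*(-6)) + 97877) = 1/(15*(-6) + 97877) = 1/(-90 + 97877) = 1/97787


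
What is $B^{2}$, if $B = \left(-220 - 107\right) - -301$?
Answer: $676$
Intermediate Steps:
$B = -26$ ($B = \left(-220 - 107\right) + 301 = -327 + 301 = -26$)
$B^{2} = \left(-26\right)^{2} = 676$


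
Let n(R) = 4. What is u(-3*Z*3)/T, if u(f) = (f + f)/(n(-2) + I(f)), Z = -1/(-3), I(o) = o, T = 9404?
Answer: -3/4702 ≈ -0.00063803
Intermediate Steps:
Z = ⅓ (Z = -1*(-⅓) = ⅓ ≈ 0.33333)
u(f) = 2*f/(4 + f) (u(f) = (f + f)/(4 + f) = (2*f)/(4 + f) = 2*f/(4 + f))
u(-3*Z*3)/T = (2*(-3*⅓*3)/(4 - 3*⅓*3))/9404 = (2*(-1*3)/(4 - 1*3))*(1/9404) = (2*(-3)/(4 - 3))*(1/9404) = (2*(-3)/1)*(1/9404) = (2*(-3)*1)*(1/9404) = -6*1/9404 = -3/4702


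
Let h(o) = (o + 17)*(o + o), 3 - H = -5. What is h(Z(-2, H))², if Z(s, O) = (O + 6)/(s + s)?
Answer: 35721/4 ≈ 8930.3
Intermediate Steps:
H = 8 (H = 3 - 1*(-5) = 3 + 5 = 8)
Z(s, O) = (6 + O)/(2*s) (Z(s, O) = (6 + O)/((2*s)) = (6 + O)*(1/(2*s)) = (6 + O)/(2*s))
h(o) = 2*o*(17 + o) (h(o) = (17 + o)*(2*o) = 2*o*(17 + o))
h(Z(-2, H))² = (2*((½)*(6 + 8)/(-2))*(17 + (½)*(6 + 8)/(-2)))² = (2*((½)*(-½)*14)*(17 + (½)*(-½)*14))² = (2*(-7/2)*(17 - 7/2))² = (2*(-7/2)*(27/2))² = (-189/2)² = 35721/4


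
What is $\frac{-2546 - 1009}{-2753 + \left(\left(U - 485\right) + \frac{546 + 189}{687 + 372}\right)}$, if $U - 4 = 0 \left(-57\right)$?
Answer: $\frac{1254915}{1141357} \approx 1.0995$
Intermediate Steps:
$U = 4$ ($U = 4 + 0 \left(-57\right) = 4 + 0 = 4$)
$\frac{-2546 - 1009}{-2753 + \left(\left(U - 485\right) + \frac{546 + 189}{687 + 372}\right)} = \frac{-2546 - 1009}{-2753 + \left(\left(4 - 485\right) + \frac{546 + 189}{687 + 372}\right)} = - \frac{3555}{-2753 - \left(481 - \frac{735}{1059}\right)} = - \frac{3555}{-2753 + \left(-481 + 735 \cdot \frac{1}{1059}\right)} = - \frac{3555}{-2753 + \left(-481 + \frac{245}{353}\right)} = - \frac{3555}{-2753 - \frac{169548}{353}} = - \frac{3555}{- \frac{1141357}{353}} = \left(-3555\right) \left(- \frac{353}{1141357}\right) = \frac{1254915}{1141357}$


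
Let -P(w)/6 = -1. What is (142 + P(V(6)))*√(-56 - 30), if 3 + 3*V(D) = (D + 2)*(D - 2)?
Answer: 148*I*√86 ≈ 1372.5*I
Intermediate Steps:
V(D) = -1 + (-2 + D)*(2 + D)/3 (V(D) = -1 + ((D + 2)*(D - 2))/3 = -1 + ((2 + D)*(-2 + D))/3 = -1 + ((-2 + D)*(2 + D))/3 = -1 + (-2 + D)*(2 + D)/3)
P(w) = 6 (P(w) = -6*(-1) = 6)
(142 + P(V(6)))*√(-56 - 30) = (142 + 6)*√(-56 - 30) = 148*√(-86) = 148*(I*√86) = 148*I*√86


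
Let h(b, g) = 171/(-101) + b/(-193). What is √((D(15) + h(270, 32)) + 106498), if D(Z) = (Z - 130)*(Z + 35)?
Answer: √38280752831063/19493 ≈ 317.40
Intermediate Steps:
D(Z) = (-130 + Z)*(35 + Z)
h(b, g) = -171/101 - b/193 (h(b, g) = 171*(-1/101) + b*(-1/193) = -171/101 - b/193)
√((D(15) + h(270, 32)) + 106498) = √(((-4550 + 15² - 95*15) + (-171/101 - 1/193*270)) + 106498) = √(((-4550 + 225 - 1425) + (-171/101 - 270/193)) + 106498) = √((-5750 - 60273/19493) + 106498) = √(-112145023/19493 + 106498) = √(1963820491/19493) = √38280752831063/19493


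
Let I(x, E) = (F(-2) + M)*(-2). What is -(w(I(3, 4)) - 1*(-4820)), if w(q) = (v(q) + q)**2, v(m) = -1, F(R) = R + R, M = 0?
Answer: -4869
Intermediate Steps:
F(R) = 2*R
I(x, E) = 8 (I(x, E) = (2*(-2) + 0)*(-2) = (-4 + 0)*(-2) = -4*(-2) = 8)
w(q) = (-1 + q)**2
-(w(I(3, 4)) - 1*(-4820)) = -((-1 + 8)**2 - 1*(-4820)) = -(7**2 + 4820) = -(49 + 4820) = -1*4869 = -4869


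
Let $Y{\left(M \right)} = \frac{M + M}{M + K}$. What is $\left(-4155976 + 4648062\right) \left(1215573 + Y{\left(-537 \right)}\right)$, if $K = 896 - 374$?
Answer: $\frac{2991008443178}{5} \approx 5.982 \cdot 10^{11}$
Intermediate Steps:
$K = 522$
$Y{\left(M \right)} = \frac{2 M}{522 + M}$ ($Y{\left(M \right)} = \frac{M + M}{M + 522} = \frac{2 M}{522 + M}$)
$\left(-4155976 + 4648062\right) \left(1215573 + Y{\left(-537 \right)}\right) = \left(-4155976 + 4648062\right) \left(1215573 + 2 \left(-537\right) \frac{1}{522 - 537}\right) = 492086 \left(1215573 + 2 \left(-537\right) \frac{1}{-15}\right) = 492086 \left(1215573 + 2 \left(-537\right) \left(- \frac{1}{15}\right)\right) = 492086 \left(1215573 + \frac{358}{5}\right) = 492086 \cdot \frac{6078223}{5} = \frac{2991008443178}{5}$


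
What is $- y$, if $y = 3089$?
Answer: $-3089$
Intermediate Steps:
$- y = \left(-1\right) 3089 = -3089$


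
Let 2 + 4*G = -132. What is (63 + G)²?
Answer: 3481/4 ≈ 870.25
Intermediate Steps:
G = -67/2 (G = -½ + (¼)*(-132) = -½ - 33 = -67/2 ≈ -33.500)
(63 + G)² = (63 - 67/2)² = (59/2)² = 3481/4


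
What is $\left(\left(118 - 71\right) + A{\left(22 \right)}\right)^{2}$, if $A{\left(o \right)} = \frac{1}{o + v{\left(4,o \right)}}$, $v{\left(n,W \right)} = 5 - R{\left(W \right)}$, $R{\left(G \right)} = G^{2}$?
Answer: $\frac{461304484}{208849} \approx 2208.8$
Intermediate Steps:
$v{\left(n,W \right)} = 5 - W^{2}$
$A{\left(o \right)} = \frac{1}{5 + o - o^{2}}$ ($A{\left(o \right)} = \frac{1}{o - \left(-5 + o^{2}\right)} = \frac{1}{5 + o - o^{2}}$)
$\left(\left(118 - 71\right) + A{\left(22 \right)}\right)^{2} = \left(\left(118 - 71\right) + \frac{1}{5 + 22 - 22^{2}}\right)^{2} = \left(47 + \frac{1}{5 + 22 - 484}\right)^{2} = \left(47 + \frac{1}{-457}\right)^{2} = \left(47 - \frac{1}{457}\right)^{2} = \left(\frac{21478}{457}\right)^{2} = \frac{461304484}{208849}$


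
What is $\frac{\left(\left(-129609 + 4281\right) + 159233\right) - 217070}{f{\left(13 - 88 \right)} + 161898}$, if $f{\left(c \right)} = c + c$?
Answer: $- \frac{61055}{53916} \approx -1.1324$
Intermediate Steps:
$f{\left(c \right)} = 2 c$
$\frac{\left(\left(-129609 + 4281\right) + 159233\right) - 217070}{f{\left(13 - 88 \right)} + 161898} = \frac{\left(\left(-129609 + 4281\right) + 159233\right) - 217070}{2 \left(13 - 88\right) + 161898} = \frac{\left(-125328 + 159233\right) - 217070}{2 \left(13 - 88\right) + 161898} = \frac{33905 - 217070}{2 \left(-75\right) + 161898} = - \frac{183165}{-150 + 161898} = - \frac{183165}{161748} = \left(-183165\right) \frac{1}{161748} = - \frac{61055}{53916}$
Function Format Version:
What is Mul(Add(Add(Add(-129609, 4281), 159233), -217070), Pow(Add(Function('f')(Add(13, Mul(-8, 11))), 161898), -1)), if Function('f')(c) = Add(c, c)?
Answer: Rational(-61055, 53916) ≈ -1.1324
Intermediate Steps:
Function('f')(c) = Mul(2, c)
Mul(Add(Add(Add(-129609, 4281), 159233), -217070), Pow(Add(Function('f')(Add(13, Mul(-8, 11))), 161898), -1)) = Mul(Add(Add(Add(-129609, 4281), 159233), -217070), Pow(Add(Mul(2, Add(13, Mul(-8, 11))), 161898), -1)) = Mul(Add(Add(-125328, 159233), -217070), Pow(Add(Mul(2, Add(13, -88)), 161898), -1)) = Mul(Add(33905, -217070), Pow(Add(Mul(2, -75), 161898), -1)) = Mul(-183165, Pow(Add(-150, 161898), -1)) = Mul(-183165, Pow(161748, -1)) = Mul(-183165, Rational(1, 161748)) = Rational(-61055, 53916)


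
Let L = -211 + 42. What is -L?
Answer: 169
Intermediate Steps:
L = -169
-L = -1*(-169) = 169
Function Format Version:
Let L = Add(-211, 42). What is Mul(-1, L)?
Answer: 169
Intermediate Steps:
L = -169
Mul(-1, L) = Mul(-1, -169) = 169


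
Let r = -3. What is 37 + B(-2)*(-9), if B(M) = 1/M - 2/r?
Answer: 71/2 ≈ 35.500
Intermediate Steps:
B(M) = ⅔ + 1/M (B(M) = 1/M - 2/(-3) = 1/M - 2*(-⅓) = 1/M + ⅔ = ⅔ + 1/M)
37 + B(-2)*(-9) = 37 + (⅔ + 1/(-2))*(-9) = 37 + (⅔ - ½)*(-9) = 37 + (⅙)*(-9) = 37 - 3/2 = 71/2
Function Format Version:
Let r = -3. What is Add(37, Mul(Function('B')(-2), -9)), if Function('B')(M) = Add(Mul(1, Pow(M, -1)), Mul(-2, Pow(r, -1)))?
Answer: Rational(71, 2) ≈ 35.500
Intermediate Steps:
Function('B')(M) = Add(Rational(2, 3), Pow(M, -1)) (Function('B')(M) = Add(Mul(1, Pow(M, -1)), Mul(-2, Pow(-3, -1))) = Add(Pow(M, -1), Mul(-2, Rational(-1, 3))) = Add(Pow(M, -1), Rational(2, 3)) = Add(Rational(2, 3), Pow(M, -1)))
Add(37, Mul(Function('B')(-2), -9)) = Add(37, Mul(Add(Rational(2, 3), Pow(-2, -1)), -9)) = Add(37, Mul(Add(Rational(2, 3), Rational(-1, 2)), -9)) = Add(37, Mul(Rational(1, 6), -9)) = Add(37, Rational(-3, 2)) = Rational(71, 2)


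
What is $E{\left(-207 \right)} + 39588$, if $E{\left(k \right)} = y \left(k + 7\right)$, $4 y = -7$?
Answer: $39938$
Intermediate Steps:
$y = - \frac{7}{4}$ ($y = \frac{1}{4} \left(-7\right) = - \frac{7}{4} \approx -1.75$)
$E{\left(k \right)} = - \frac{49}{4} - \frac{7 k}{4}$ ($E{\left(k \right)} = - \frac{7 \left(k + 7\right)}{4} = - \frac{7 \left(7 + k\right)}{4} = - \frac{49}{4} - \frac{7 k}{4}$)
$E{\left(-207 \right)} + 39588 = \left(- \frac{49}{4} - - \frac{1449}{4}\right) + 39588 = \left(- \frac{49}{4} + \frac{1449}{4}\right) + 39588 = 350 + 39588 = 39938$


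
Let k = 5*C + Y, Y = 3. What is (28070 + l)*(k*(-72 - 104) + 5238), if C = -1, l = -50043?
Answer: -122829070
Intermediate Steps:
k = -2 (k = 5*(-1) + 3 = -5 + 3 = -2)
(28070 + l)*(k*(-72 - 104) + 5238) = (28070 - 50043)*(-2*(-72 - 104) + 5238) = -21973*(-2*(-176) + 5238) = -21973*(352 + 5238) = -21973*5590 = -122829070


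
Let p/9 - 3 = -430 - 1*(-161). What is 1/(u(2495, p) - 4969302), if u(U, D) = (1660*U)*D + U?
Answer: -1/9920196607 ≈ -1.0080e-10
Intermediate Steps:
p = -2394 (p = 27 + 9*(-430 - 1*(-161)) = 27 + 9*(-430 + 161) = 27 + 9*(-269) = 27 - 2421 = -2394)
u(U, D) = U + 1660*D*U (u(U, D) = 1660*D*U + U = U + 1660*D*U)
1/(u(2495, p) - 4969302) = 1/(2495*(1 + 1660*(-2394)) - 4969302) = 1/(2495*(1 - 3974040) - 4969302) = 1/(2495*(-3974039) - 4969302) = 1/(-9915227305 - 4969302) = 1/(-9920196607) = -1/9920196607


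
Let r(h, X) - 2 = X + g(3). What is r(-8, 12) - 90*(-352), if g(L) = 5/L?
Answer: 95087/3 ≈ 31696.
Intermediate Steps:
r(h, X) = 11/3 + X (r(h, X) = 2 + (X + 5/3) = 2 + (5/3 + X) = 11/3 + X)
r(-8, 12) - 90*(-352) = (11/3 + 12) - 90*(-352) = 47/3 + 31680 = 95087/3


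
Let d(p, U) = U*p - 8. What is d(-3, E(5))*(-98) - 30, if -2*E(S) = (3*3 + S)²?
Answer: -28058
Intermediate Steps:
E(S) = -(9 + S)²/2 (E(S) = -(3*3 + S)²/2 = -(9 + S)²/2)
d(p, U) = -8 + U*p
d(-3, E(5))*(-98) - 30 = (-8 - (9 + 5)²/2*(-3))*(-98) - 30 = (-8 - ½*14²*(-3))*(-98) - 30 = (-8 - ½*196*(-3))*(-98) - 30 = (-8 - 98*(-3))*(-98) - 30 = (-8 + 294)*(-98) - 30 = 286*(-98) - 30 = -28028 - 30 = -28058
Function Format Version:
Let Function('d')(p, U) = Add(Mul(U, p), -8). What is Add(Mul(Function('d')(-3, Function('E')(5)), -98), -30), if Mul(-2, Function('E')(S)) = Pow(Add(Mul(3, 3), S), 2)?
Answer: -28058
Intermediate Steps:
Function('E')(S) = Mul(Rational(-1, 2), Pow(Add(9, S), 2)) (Function('E')(S) = Mul(Rational(-1, 2), Pow(Add(Mul(3, 3), S), 2)) = Mul(Rational(-1, 2), Pow(Add(9, S), 2)))
Function('d')(p, U) = Add(-8, Mul(U, p))
Add(Mul(Function('d')(-3, Function('E')(5)), -98), -30) = Add(Mul(Add(-8, Mul(Mul(Rational(-1, 2), Pow(Add(9, 5), 2)), -3)), -98), -30) = Add(Mul(Add(-8, Mul(Mul(Rational(-1, 2), Pow(14, 2)), -3)), -98), -30) = Add(Mul(Add(-8, Mul(Mul(Rational(-1, 2), 196), -3)), -98), -30) = Add(Mul(Add(-8, Mul(-98, -3)), -98), -30) = Add(Mul(Add(-8, 294), -98), -30) = Add(Mul(286, -98), -30) = Add(-28028, -30) = -28058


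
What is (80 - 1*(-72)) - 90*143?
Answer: -12718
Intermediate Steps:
(80 - 1*(-72)) - 90*143 = (80 + 72) - 12870 = 152 - 12870 = -12718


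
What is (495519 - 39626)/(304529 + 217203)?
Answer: 455893/521732 ≈ 0.87381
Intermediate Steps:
(495519 - 39626)/(304529 + 217203) = 455893/521732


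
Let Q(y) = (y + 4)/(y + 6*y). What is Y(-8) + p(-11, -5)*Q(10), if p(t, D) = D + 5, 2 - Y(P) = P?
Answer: 10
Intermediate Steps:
Y(P) = 2 - P
Q(y) = (4 + y)/(7*y) (Q(y) = (4 + y)/((7*y)) = (4 + y)*(1/(7*y)) = (4 + y)/(7*y))
p(t, D) = 5 + D
Y(-8) + p(-11, -5)*Q(10) = (2 - 1*(-8)) + (5 - 5)*((⅐)*(4 + 10)/10) = (2 + 8) + 0*((⅐)*(⅒)*14) = 10 + 0*(⅕) = 10 + 0 = 10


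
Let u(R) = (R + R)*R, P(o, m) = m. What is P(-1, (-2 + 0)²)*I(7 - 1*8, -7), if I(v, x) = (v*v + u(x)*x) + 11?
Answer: -2696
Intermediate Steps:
u(R) = 2*R² (u(R) = (2*R)*R = 2*R²)
I(v, x) = 11 + v² + 2*x³ (I(v, x) = (v*v + (2*x²)*x) + 11 = (v² + 2*x³) + 11 = 11 + v² + 2*x³)
P(-1, (-2 + 0)²)*I(7 - 1*8, -7) = (-2 + 0)²*(11 + (7 - 1*8)² + 2*(-7)³) = (-2)²*(11 + (7 - 8)² + 2*(-343)) = 4*(11 + (-1)² - 686) = 4*(11 + 1 - 686) = 4*(-674) = -2696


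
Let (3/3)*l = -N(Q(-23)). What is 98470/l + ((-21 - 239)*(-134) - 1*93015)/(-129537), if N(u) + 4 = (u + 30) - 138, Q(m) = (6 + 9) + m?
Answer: 425416313/518148 ≈ 821.03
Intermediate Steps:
Q(m) = 15 + m
N(u) = -112 + u (N(u) = -4 + ((u + 30) - 138) = -4 + ((30 + u) - 138) = -4 + (-108 + u) = -112 + u)
l = 120 (l = -(-112 + (15 - 23)) = -(-112 - 8) = -1*(-120) = 120)
98470/l + ((-21 - 239)*(-134) - 1*93015)/(-129537) = 98470/120 + ((-21 - 239)*(-134) - 1*93015)/(-129537) = 98470*(1/120) + (-260*(-134) - 93015)*(-1/129537) = 9847/12 + (34840 - 93015)*(-1/129537) = 9847/12 - 58175*(-1/129537) = 9847/12 + 58175/129537 = 425416313/518148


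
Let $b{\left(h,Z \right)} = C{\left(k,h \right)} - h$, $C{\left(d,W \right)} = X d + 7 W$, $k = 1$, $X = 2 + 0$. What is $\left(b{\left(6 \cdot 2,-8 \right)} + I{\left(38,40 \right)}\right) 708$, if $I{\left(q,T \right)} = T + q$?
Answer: $107616$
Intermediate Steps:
$X = 2$
$C{\left(d,W \right)} = 2 d + 7 W$
$b{\left(h,Z \right)} = 2 + 6 h$ ($b{\left(h,Z \right)} = \left(2 \cdot 1 + 7 h\right) - h = \left(2 + 7 h\right) - h = 2 + 6 h$)
$\left(b{\left(6 \cdot 2,-8 \right)} + I{\left(38,40 \right)}\right) 708 = \left(\left(2 + 6 \cdot 6 \cdot 2\right) + \left(40 + 38\right)\right) 708 = \left(\left(2 + 6 \cdot 12\right) + 78\right) 708 = \left(\left(2 + 72\right) + 78\right) 708 = \left(74 + 78\right) 708 = 152 \cdot 708 = 107616$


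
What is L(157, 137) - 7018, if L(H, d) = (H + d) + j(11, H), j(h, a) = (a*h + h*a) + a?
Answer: -3113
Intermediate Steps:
j(h, a) = a + 2*a*h (j(h, a) = (a*h + a*h) + a = 2*a*h + a = a + 2*a*h)
L(H, d) = d + 24*H (L(H, d) = (H + d) + H*(1 + 2*11) = (H + d) + H*(1 + 22) = (H + d) + H*23 = (H + d) + 23*H = d + 24*H)
L(157, 137) - 7018 = (137 + 24*157) - 7018 = (137 + 3768) - 7018 = 3905 - 7018 = -3113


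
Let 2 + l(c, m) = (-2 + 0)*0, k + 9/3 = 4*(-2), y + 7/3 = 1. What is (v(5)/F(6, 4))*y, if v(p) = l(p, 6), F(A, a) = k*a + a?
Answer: -1/15 ≈ -0.066667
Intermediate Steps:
y = -4/3 (y = -7/3 + 1 = -4/3 ≈ -1.3333)
k = -11 (k = -3 + 4*(-2) = -3 - 8 = -11)
F(A, a) = -10*a (F(A, a) = -11*a + a = -10*a)
l(c, m) = -2 (l(c, m) = -2 + (-2 + 0)*0 = -2 - 2*0 = -2 + 0 = -2)
v(p) = -2
(v(5)/F(6, 4))*y = (-2/(-10*4))*(-4/3) = (-2/(-40))*(-4/3) = -1/40*(-2)*(-4/3) = (1/20)*(-4/3) = -1/15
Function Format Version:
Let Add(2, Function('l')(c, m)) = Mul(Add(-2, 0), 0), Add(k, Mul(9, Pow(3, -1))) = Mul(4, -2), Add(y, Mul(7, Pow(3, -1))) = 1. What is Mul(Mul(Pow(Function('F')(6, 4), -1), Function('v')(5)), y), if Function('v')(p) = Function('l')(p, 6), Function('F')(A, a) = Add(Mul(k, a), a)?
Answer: Rational(-1, 15) ≈ -0.066667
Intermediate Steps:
y = Rational(-4, 3) (y = Add(Rational(-7, 3), 1) = Rational(-4, 3) ≈ -1.3333)
k = -11 (k = Add(-3, Mul(4, -2)) = Add(-3, -8) = -11)
Function('F')(A, a) = Mul(-10, a) (Function('F')(A, a) = Add(Mul(-11, a), a) = Mul(-10, a))
Function('l')(c, m) = -2 (Function('l')(c, m) = Add(-2, Mul(Add(-2, 0), 0)) = Add(-2, Mul(-2, 0)) = Add(-2, 0) = -2)
Function('v')(p) = -2
Mul(Mul(Pow(Function('F')(6, 4), -1), Function('v')(5)), y) = Mul(Mul(Pow(Mul(-10, 4), -1), -2), Rational(-4, 3)) = Mul(Mul(Pow(-40, -1), -2), Rational(-4, 3)) = Mul(Mul(Rational(-1, 40), -2), Rational(-4, 3)) = Mul(Rational(1, 20), Rational(-4, 3)) = Rational(-1, 15)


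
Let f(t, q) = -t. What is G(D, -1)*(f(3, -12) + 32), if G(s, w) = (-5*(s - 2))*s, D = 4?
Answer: -1160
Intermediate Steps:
G(s, w) = s*(10 - 5*s) (G(s, w) = (-5*(-2 + s))*s = (10 - 5*s)*s = s*(10 - 5*s))
G(D, -1)*(f(3, -12) + 32) = (5*4*(2 - 1*4))*(-1*3 + 32) = (5*4*(2 - 4))*(-3 + 32) = (5*4*(-2))*29 = -40*29 = -1160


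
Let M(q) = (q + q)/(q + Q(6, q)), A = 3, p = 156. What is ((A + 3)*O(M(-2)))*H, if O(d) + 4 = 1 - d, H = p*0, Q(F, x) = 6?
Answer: 0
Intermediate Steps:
H = 0 (H = 156*0 = 0)
M(q) = 2*q/(6 + q) (M(q) = (q + q)/(q + 6) = (2*q)/(6 + q) = 2*q/(6 + q))
O(d) = -3 - d (O(d) = -4 + (1 - d) = -3 - d)
((A + 3)*O(M(-2)))*H = ((3 + 3)*(-3 - 2*(-2)/(6 - 2)))*0 = (6*(-3 - 2*(-2)/4))*0 = (6*(-3 - 1*(-1)))*0 = (6*(-3 + 1))*0 = (6*(-2))*0 = -12*0 = 0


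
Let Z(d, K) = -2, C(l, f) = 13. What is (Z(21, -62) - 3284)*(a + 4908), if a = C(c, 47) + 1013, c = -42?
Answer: -19499124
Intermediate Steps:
a = 1026 (a = 13 + 1013 = 1026)
(Z(21, -62) - 3284)*(a + 4908) = (-2 - 3284)*(1026 + 4908) = -3286*5934 = -19499124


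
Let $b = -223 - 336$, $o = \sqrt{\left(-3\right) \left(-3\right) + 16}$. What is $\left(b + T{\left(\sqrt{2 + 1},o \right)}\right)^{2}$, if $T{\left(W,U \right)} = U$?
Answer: $306916$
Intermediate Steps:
$o = 5$ ($o = \sqrt{9 + 16} = \sqrt{25} = 5$)
$b = -559$ ($b = -223 - 336 = -559$)
$\left(b + T{\left(\sqrt{2 + 1},o \right)}\right)^{2} = \left(-559 + 5\right)^{2} = \left(-554\right)^{2} = 306916$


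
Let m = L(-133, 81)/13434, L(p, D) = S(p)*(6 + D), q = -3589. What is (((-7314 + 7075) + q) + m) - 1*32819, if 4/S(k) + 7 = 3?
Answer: -164105295/4478 ≈ -36647.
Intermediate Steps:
S(k) = -1 (S(k) = 4/(-7 + 3) = 4/(-4) = 4*(-¼) = -1)
L(p, D) = -6 - D (L(p, D) = -(6 + D) = -6 - D)
m = -29/4478 (m = (-6 - 1*81)/13434 = (-6 - 81)*(1/13434) = -87*1/13434 = -29/4478 ≈ -0.0064761)
(((-7314 + 7075) + q) + m) - 1*32819 = (((-7314 + 7075) - 3589) - 29/4478) - 1*32819 = ((-239 - 3589) - 29/4478) - 32819 = (-3828 - 29/4478) - 32819 = -17141813/4478 - 32819 = -164105295/4478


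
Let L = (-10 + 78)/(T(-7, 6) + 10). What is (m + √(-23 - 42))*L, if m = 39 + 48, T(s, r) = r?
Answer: 1479/4 + 17*I*√65/4 ≈ 369.75 + 34.265*I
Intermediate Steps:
m = 87
L = 17/4 (L = (-10 + 78)/(6 + 10) = 68/16 = 68*(1/16) = 17/4 ≈ 4.2500)
(m + √(-23 - 42))*L = (87 + √(-23 - 42))*(17/4) = (87 + √(-65))*(17/4) = (87 + I*√65)*(17/4) = 1479/4 + 17*I*√65/4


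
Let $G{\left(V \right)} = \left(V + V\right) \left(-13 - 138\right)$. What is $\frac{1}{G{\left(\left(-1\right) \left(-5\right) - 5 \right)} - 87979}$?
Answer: $- \frac{1}{87979} \approx -1.1366 \cdot 10^{-5}$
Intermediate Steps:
$G{\left(V \right)} = - 302 V$ ($G{\left(V \right)} = 2 V \left(-151\right) = - 302 V$)
$\frac{1}{G{\left(\left(-1\right) \left(-5\right) - 5 \right)} - 87979} = \frac{1}{- 302 \left(\left(-1\right) \left(-5\right) - 5\right) - 87979} = \frac{1}{- 302 \left(5 - 5\right) - 87979} = \frac{1}{\left(-302\right) 0 - 87979} = \frac{1}{0 - 87979} = \frac{1}{-87979} = - \frac{1}{87979}$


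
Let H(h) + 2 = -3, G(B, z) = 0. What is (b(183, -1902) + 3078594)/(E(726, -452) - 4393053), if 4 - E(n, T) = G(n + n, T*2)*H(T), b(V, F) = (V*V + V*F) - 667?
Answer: -2763350/4393049 ≈ -0.62903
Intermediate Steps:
b(V, F) = -667 + V² + F*V (b(V, F) = (V² + F*V) - 667 = -667 + V² + F*V)
H(h) = -5 (H(h) = -2 - 3 = -5)
E(n, T) = 4 (E(n, T) = 4 - 0*(-5) = 4 - 1*0 = 4 + 0 = 4)
(b(183, -1902) + 3078594)/(E(726, -452) - 4393053) = ((-667 + 183² - 1902*183) + 3078594)/(4 - 4393053) = ((-667 + 33489 - 348066) + 3078594)/(-4393049) = (-315244 + 3078594)*(-1/4393049) = 2763350*(-1/4393049) = -2763350/4393049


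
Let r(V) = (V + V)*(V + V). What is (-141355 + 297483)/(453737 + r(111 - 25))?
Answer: 156128/483321 ≈ 0.32303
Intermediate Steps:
r(V) = 4*V² (r(V) = (2*V)*(2*V) = 4*V²)
(-141355 + 297483)/(453737 + r(111 - 25)) = (-141355 + 297483)/(453737 + 4*(111 - 25)²) = 156128/(453737 + 4*86²) = 156128/(453737 + 4*7396) = 156128/(453737 + 29584) = 156128/483321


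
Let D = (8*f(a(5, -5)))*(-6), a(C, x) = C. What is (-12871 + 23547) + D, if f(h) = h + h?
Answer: 10196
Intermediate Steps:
f(h) = 2*h
D = -480 (D = (8*(2*5))*(-6) = (8*10)*(-6) = 80*(-6) = -480)
(-12871 + 23547) + D = (-12871 + 23547) - 480 = 10676 - 480 = 10196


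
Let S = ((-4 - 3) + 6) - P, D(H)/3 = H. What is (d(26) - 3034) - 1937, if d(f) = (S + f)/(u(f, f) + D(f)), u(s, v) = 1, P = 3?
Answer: -392687/79 ≈ -4970.7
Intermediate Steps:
D(H) = 3*H
S = -4 (S = ((-4 - 3) + 6) - 1*3 = (-7 + 6) - 3 = -1 - 3 = -4)
d(f) = (-4 + f)/(1 + 3*f)
(d(26) - 3034) - 1937 = ((-4 + 26)/(1 + 3*26) - 3034) - 1937 = (22/(1 + 78) - 3034) - 1937 = (22/79 - 3034) - 1937 = -239664/79 - 1937 = -392687/79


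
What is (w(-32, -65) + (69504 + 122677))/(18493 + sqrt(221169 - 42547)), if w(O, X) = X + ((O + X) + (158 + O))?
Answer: 3553337485/341812427 - 192145*sqrt(178622)/341812427 ≈ 10.158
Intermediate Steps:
w(O, X) = 158 + 2*O + 2*X (w(O, X) = X + (158 + X + 2*O) = 158 + 2*O + 2*X)
(w(-32, -65) + (69504 + 122677))/(18493 + sqrt(221169 - 42547)) = ((158 + 2*(-32) + 2*(-65)) + (69504 + 122677))/(18493 + sqrt(221169 - 42547)) = ((158 - 64 - 130) + 192181)/(18493 + sqrt(178622)) = (-36 + 192181)/(18493 + sqrt(178622)) = 192145/(18493 + sqrt(178622))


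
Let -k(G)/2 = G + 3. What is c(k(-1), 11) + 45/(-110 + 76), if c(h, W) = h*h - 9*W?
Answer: -2867/34 ≈ -84.323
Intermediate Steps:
k(G) = -6 - 2*G (k(G) = -2*(G + 3) = -2*(3 + G) = -6 - 2*G)
c(h, W) = h**2 - 9*W
c(k(-1), 11) + 45/(-110 + 76) = ((-6 - 2*(-1))**2 - 9*11) + 45/(-110 + 76) = ((-6 + 2)**2 - 99) + 45/(-34) = ((-4)**2 - 99) - 1/34*45 = (16 - 99) - 45/34 = -83 - 45/34 = -2867/34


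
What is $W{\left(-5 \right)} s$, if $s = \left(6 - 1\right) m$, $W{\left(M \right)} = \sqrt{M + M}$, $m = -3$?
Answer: $- 15 i \sqrt{10} \approx - 47.434 i$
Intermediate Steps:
$W{\left(M \right)} = \sqrt{2} \sqrt{M}$ ($W{\left(M \right)} = \sqrt{2 M} = \sqrt{2} \sqrt{M}$)
$s = -15$ ($s = \left(6 - 1\right) \left(-3\right) = 5 \left(-3\right) = -15$)
$W{\left(-5 \right)} s = \sqrt{2} \sqrt{-5} \left(-15\right) = \sqrt{2} i \sqrt{5} \left(-15\right) = i \sqrt{10} \left(-15\right) = - 15 i \sqrt{10}$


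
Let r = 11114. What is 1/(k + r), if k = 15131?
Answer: 1/26245 ≈ 3.8103e-5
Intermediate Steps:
1/(k + r) = 1/(15131 + 11114) = 1/26245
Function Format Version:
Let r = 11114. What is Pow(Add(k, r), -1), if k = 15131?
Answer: Rational(1, 26245) ≈ 3.8103e-5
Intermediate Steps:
Pow(Add(k, r), -1) = Pow(Add(15131, 11114), -1) = Pow(26245, -1) = Rational(1, 26245)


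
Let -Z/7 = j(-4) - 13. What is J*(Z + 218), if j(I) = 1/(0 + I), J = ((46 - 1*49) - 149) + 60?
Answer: -28589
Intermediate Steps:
J = -92 (J = ((46 - 49) - 149) + 60 = (-3 - 149) + 60 = -152 + 60 = -92)
j(I) = 1/I
Z = 371/4 (Z = -7*(1/(-4) - 13) = -7*(-1/4 - 13) = -7*(-53/4) = 371/4 ≈ 92.750)
J*(Z + 218) = -92*(371/4 + 218) = -92*1243/4 = -28589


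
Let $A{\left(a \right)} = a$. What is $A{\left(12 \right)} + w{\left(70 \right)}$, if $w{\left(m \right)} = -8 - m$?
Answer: $-66$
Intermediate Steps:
$A{\left(12 \right)} + w{\left(70 \right)} = 12 - 78 = -66$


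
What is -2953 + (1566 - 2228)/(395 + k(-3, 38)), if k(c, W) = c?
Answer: -579119/196 ≈ -2954.7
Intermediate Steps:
-2953 + (1566 - 2228)/(395 + k(-3, 38)) = -2953 + (1566 - 2228)/(395 - 3) = -2953 - 662/392 = -2953 - 662*1/392 = -2953 - 331/196 = -579119/196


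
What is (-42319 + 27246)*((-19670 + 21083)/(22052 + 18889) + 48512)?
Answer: -3326328405885/4549 ≈ -7.3122e+8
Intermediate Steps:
(-42319 + 27246)*((-19670 + 21083)/(22052 + 18889) + 48512) = -15073*(1413/40941 + 48512) = -15073*(1413*(1/40941) + 48512) = -15073*(157/4549 + 48512) = -15073*220681245/4549 = -3326328405885/4549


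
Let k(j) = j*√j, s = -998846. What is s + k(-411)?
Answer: -998846 - 411*I*√411 ≈ -9.9885e+5 - 8332.3*I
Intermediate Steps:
k(j) = j^(3/2)
s + k(-411) = -998846 + (-411)^(3/2) = -998846 - 411*I*√411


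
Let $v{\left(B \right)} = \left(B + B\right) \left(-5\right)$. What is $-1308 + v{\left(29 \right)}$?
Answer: $-1598$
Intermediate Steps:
$v{\left(B \right)} = - 10 B$ ($v{\left(B \right)} = 2 B \left(-5\right) = - 10 B$)
$-1308 + v{\left(29 \right)} = -1308 - 290 = -1598$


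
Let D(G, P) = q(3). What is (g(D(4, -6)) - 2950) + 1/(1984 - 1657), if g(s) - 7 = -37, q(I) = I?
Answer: -974459/327 ≈ -2980.0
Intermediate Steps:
D(G, P) = 3
g(s) = -30 (g(s) = 7 - 37 = -30)
(g(D(4, -6)) - 2950) + 1/(1984 - 1657) = (-30 - 2950) + 1/(1984 - 1657) = -2980 + 1/327 = -974459/327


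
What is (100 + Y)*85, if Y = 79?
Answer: 15215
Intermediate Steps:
(100 + Y)*85 = (100 + 79)*85 = 179*85 = 15215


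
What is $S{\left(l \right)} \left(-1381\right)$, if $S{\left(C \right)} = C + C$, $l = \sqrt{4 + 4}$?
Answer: $- 5524 \sqrt{2} \approx -7812.1$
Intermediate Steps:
$l = 2 \sqrt{2}$ ($l = \sqrt{8} = 2 \sqrt{2} \approx 2.8284$)
$S{\left(C \right)} = 2 C$
$S{\left(l \right)} \left(-1381\right) = 2 \cdot 2 \sqrt{2} \left(-1381\right) = 4 \sqrt{2} \left(-1381\right) = - 5524 \sqrt{2}$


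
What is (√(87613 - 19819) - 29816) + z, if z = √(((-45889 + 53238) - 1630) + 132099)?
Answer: -29816 + √67794 + √137818 ≈ -29184.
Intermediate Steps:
z = √137818 (z = √((7349 - 1630) + 132099) = √(5719 + 132099) = √137818 ≈ 371.24)
(√(87613 - 19819) - 29816) + z = (√(87613 - 19819) - 29816) + √137818 = (√67794 - 29816) + √137818 = (-29816 + √67794) + √137818 = -29816 + √67794 + √137818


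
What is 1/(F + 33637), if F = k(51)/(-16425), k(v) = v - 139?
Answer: 16425/552487813 ≈ 2.9729e-5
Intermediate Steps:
k(v) = -139 + v
F = 88/16425 (F = (-139 + 51)/(-16425) = -88*(-1/16425) = 88/16425 ≈ 0.0053577)
1/(F + 33637) = 1/(88/16425 + 33637) = 1/(552487813/16425) = 16425/552487813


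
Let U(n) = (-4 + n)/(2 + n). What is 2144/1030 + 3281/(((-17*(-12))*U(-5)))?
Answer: 137987/18540 ≈ 7.4427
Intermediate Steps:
U(n) = (-4 + n)/(2 + n)
2144/1030 + 3281/(((-17*(-12))*U(-5))) = 2144/1030 + 3281/(((-17*(-12))*((-4 - 5)/(2 - 5)))) = 2144*(1/1030) + 3281/((204*(-9/(-3)))) = 1072/515 + 3281/((204*(-1/3*(-9)))) = 1072/515 + 3281/((204*3)) = 1072/515 + 3281/612 = 1072/515 + 3281*(1/612) = 1072/515 + 193/36 = 137987/18540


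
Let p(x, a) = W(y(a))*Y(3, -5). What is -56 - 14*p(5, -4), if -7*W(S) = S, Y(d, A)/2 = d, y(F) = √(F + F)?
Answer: -56 + 24*I*√2 ≈ -56.0 + 33.941*I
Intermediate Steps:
y(F) = √2*√F (y(F) = √(2*F) = √2*√F)
Y(d, A) = 2*d
W(S) = -S/7
p(x, a) = -6*√2*√a/7 (p(x, a) = (-√2*√a/7)*(2*3) = -√2*√a/7*6 = -6*√2*√a/7)
-56 - 14*p(5, -4) = -56 - (-12)*√2*√(-4) = -56 - (-12)*√2*2*I = -56 - (-24)*I*√2 = -56 + 24*I*√2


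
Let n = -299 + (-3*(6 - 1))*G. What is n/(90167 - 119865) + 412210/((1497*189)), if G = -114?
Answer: 11842594117/8402544234 ≈ 1.4094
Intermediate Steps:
n = 1411 (n = -299 - 3*(6 - 1)*(-114) = -299 - 3*5*(-114) = -299 - 15*(-114) = -299 + 1710 = 1411)
n/(90167 - 119865) + 412210/((1497*189)) = 1411/(90167 - 119865) + 412210/((1497*189)) = 1411/(-29698) + 412210/282933 = 1411*(-1/29698) + 412210*(1/282933) = -1411/29698 + 412210/282933 = 11842594117/8402544234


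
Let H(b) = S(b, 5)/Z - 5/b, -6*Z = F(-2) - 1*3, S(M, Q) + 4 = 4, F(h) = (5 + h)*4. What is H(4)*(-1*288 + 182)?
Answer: 265/2 ≈ 132.50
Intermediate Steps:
F(h) = 20 + 4*h
S(M, Q) = 0 (S(M, Q) = -4 + 4 = 0)
Z = -3/2 (Z = -((20 + 4*(-2)) - 1*3)/6 = -((20 - 8) - 3)/6 = -(12 - 3)/6 = -⅙*9 = -3/2 ≈ -1.5000)
H(b) = -5/b (H(b) = 0/(-3/2) - 5/b = 0*(-⅔) - 5/b = 0 - 5/b = -5/b)
H(4)*(-1*288 + 182) = (-5/4)*(-1*288 + 182) = (-5*¼)*(-288 + 182) = -5/4*(-106) = 265/2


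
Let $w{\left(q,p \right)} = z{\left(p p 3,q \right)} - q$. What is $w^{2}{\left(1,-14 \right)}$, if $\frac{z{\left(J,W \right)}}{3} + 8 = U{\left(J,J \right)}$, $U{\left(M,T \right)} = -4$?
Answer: $1369$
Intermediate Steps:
$z{\left(J,W \right)} = -36$ ($z{\left(J,W \right)} = -24 + 3 \left(-4\right) = -24 - 12 = -36$)
$w{\left(q,p \right)} = -36 - q$
$w^{2}{\left(1,-14 \right)} = \left(-36 - 1\right)^{2} = \left(-37\right)^{2} = 1369$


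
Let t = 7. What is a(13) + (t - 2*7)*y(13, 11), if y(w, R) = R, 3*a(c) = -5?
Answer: -236/3 ≈ -78.667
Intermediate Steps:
a(c) = -5/3 (a(c) = (⅓)*(-5) = -5/3)
a(13) + (t - 2*7)*y(13, 11) = -5/3 + (7 - 2*7)*11 = -5/3 + (7 - 14)*11 = -5/3 - 7*11 = -5/3 - 77 = -236/3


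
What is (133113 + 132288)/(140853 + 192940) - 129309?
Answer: -43162173636/333793 ≈ -1.2931e+5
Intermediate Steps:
(133113 + 132288)/(140853 + 192940) - 129309 = 265401/333793 - 129309 = -43162173636/333793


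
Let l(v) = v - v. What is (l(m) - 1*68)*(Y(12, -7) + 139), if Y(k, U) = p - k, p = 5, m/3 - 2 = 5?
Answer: -8976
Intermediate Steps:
m = 21 (m = 6 + 3*5 = 6 + 15 = 21)
Y(k, U) = 5 - k
l(v) = 0
(l(m) - 1*68)*(Y(12, -7) + 139) = (0 - 1*68)*((5 - 1*12) + 139) = (0 - 68)*((5 - 12) + 139) = -68*(-7 + 139) = -68*132 = -8976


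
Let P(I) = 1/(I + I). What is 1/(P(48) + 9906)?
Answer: 96/950977 ≈ 0.00010095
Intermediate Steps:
P(I) = 1/(2*I)
1/(P(48) + 9906) = 1/((½)/48 + 9906) = 1/((½)*(1/48) + 9906) = 1/(1/96 + 9906) = 1/(950977/96) = 96/950977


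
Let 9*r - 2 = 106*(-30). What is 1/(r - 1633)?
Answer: -9/17875 ≈ -0.00050350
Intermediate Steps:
r = -3178/9 (r = 2/9 + (106*(-30))/9 = 2/9 + (⅑)*(-3180) = 2/9 - 1060/3 = -3178/9 ≈ -353.11)
1/(r - 1633) = 1/(-3178/9 - 1633) = 1/(-17875/9) = -9/17875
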